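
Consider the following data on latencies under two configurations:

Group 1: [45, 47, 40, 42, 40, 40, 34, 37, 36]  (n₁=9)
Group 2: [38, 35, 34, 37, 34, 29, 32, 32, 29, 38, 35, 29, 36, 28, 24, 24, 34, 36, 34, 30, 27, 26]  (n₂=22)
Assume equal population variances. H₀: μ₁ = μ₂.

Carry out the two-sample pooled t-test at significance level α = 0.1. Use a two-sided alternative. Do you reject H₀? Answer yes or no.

x̄₁=40.111, s₁=4.167, n₁=9
x̄₂=31.864, s₂=4.357, n₂=22
s_p² = [8·4.167² + 21·4.357²]/29 = 18.5338
SE = √(s_p²·(1/9+1/22)) = 1.7035
t = (40.111−31.864)/1.7035 = 4.8416
df = 29
p-value (two-sided) = 0.00004
At α=0.1: p < α → reject H₀

reject H₀: yes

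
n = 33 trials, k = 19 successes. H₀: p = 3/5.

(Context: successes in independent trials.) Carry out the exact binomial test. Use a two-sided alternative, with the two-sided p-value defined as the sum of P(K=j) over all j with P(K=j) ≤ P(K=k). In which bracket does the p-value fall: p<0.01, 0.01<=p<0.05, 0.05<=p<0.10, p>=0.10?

Exact binomial: n=33, k=19, p₀=3/5=0.6000
P(X=j) = C(n,j)·p₀^j·(1−p₀)^(n−j); p = Σ P(X=j) over j with P(X=j) ≤ P(X=19)
p-value (two-sided) = 0.85937
→ bracket: p>=0.10

p-value bracket: p>=0.10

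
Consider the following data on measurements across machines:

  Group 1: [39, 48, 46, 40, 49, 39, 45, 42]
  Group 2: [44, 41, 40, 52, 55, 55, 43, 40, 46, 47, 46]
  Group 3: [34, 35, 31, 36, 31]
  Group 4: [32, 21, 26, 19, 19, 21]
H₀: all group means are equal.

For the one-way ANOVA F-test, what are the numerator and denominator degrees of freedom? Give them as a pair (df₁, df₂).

k = 4 groups, N = 30 total
df = (k−1, N−k) = (4−1, 30−4) = (3, 26)

degrees of freedom = [3, 26]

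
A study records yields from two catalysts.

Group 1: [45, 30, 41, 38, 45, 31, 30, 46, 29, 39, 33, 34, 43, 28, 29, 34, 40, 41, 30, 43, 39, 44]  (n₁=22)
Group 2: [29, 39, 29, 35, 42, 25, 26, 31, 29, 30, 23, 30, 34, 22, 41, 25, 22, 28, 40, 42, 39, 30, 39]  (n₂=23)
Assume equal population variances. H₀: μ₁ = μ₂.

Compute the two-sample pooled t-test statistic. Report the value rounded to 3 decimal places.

test statistic = 2.694

x̄₁=36.909, s₁=6.195, n₁=22
x̄₂=31.739, s₂=6.655, n₂=23
s_p² = [21·6.195² + 22·6.655²]/43 = 41.4012
SE = √(s_p²·(1/22+1/23)) = 1.9188
t = (36.909−31.739)/1.9188 = 2.6943
df = 43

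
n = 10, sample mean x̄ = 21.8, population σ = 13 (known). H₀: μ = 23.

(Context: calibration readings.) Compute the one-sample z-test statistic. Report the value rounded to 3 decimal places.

test statistic = -0.292

SE = σ/√n = 13/√10 = 4.1110
z = (x̄−μ₀)/SE = (21.8−23)/4.1110 = -0.2919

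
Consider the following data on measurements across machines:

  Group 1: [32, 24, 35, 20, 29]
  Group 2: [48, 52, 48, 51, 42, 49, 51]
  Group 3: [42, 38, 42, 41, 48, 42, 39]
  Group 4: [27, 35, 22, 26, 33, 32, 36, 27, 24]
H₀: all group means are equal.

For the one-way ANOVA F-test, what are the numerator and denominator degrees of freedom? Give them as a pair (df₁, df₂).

k = 4 groups, N = 28 total
df = (k−1, N−k) = (4−1, 28−4) = (3, 24)

degrees of freedom = [3, 24]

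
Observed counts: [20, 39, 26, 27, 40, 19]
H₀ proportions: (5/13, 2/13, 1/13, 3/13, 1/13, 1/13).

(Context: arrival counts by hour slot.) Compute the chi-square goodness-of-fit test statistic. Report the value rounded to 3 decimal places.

n = 171; E_i = n·p_i = [65.77, 26.31, 13.15, 39.46, 13.15, 13.15]
χ² = (20−65.77)²/65.77 + (39−26.31)²/26.31 + (26−13.15)²/13.15 + (27−39.46)²/39.46 + (40−13.15)²/13.15 + (19−13.15)²/13.15 = 111.8450
df = 5

test statistic = 111.845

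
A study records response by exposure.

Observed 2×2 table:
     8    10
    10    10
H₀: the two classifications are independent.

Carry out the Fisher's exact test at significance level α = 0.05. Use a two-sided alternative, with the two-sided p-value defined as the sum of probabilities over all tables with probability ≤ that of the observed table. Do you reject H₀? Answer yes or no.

Margins: r₁=18, r₂=20, c₁=18, c₂=20, n=38
p_obs = C(18,8)·C(20,10)/C(38,18); sum pmf over tables with pmf ≤ p_obs
p-value (two-sided) = 0.75680
At α=0.05: p ≥ α → fail to reject H₀

reject H₀: no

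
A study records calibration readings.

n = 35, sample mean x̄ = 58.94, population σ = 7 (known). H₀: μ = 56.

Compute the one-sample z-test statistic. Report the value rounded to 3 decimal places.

SE = σ/√n = 7/√35 = 1.1832
z = (x̄−μ₀)/SE = (58.94−56)/1.1832 = 2.4848

test statistic = 2.485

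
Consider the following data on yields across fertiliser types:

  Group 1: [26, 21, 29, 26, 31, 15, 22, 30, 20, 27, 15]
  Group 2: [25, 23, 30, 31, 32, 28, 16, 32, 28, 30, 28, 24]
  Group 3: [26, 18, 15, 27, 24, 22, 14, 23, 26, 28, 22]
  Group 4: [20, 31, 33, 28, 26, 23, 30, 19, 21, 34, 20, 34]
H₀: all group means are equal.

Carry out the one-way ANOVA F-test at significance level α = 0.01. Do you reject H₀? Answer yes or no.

reject H₀: no

Group means [23.82, 27.25, 22.27, 26.58], grand mean 25.065
SSB = Σnᵢ(x̄ᵢ−x̄)² = 187.819; SSW = ΣΣ(x−x̄ᵢ)² = 1152.985
MSB = 187.819/3 = 62.6065; MSW = 1152.985/42 = 27.4520
F = MSB/MSW = 2.2806
df = (3, 42)
p-value (upper-tail) = 0.09319
At α=0.01: p ≥ α → fail to reject H₀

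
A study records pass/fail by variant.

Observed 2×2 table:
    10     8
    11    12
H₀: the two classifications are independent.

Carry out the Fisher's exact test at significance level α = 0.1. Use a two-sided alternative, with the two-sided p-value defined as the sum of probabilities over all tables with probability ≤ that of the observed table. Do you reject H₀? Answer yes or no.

reject H₀: no

Margins: r₁=18, r₂=23, c₁=21, c₂=20, n=41
p_obs = C(18,10)·C(23,11)/C(41,21); sum pmf over tables with pmf ≤ p_obs
p-value (two-sided) = 0.75574
At α=0.1: p ≥ α → fail to reject H₀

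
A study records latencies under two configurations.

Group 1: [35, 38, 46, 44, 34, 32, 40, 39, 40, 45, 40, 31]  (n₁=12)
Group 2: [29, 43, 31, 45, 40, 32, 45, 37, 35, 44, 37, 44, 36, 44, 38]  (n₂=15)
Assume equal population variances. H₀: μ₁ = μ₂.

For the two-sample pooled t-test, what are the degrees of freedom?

df = n₁ + n₂ − 2 = 12 + 15 − 2 = 25

degrees of freedom = 25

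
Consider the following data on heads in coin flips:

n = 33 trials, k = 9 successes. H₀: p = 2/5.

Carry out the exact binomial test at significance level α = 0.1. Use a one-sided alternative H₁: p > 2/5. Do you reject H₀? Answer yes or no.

reject H₀: no

Exact binomial: n=33, k=9, p₀=2/5=0.4000
P(X≥9) from Σ C(n,i)·p₀^i·(1−p₀)^(n−i)
p-value (one-sided, H₁ greater) = 0.95558
At α=0.1: p ≥ α → fail to reject H₀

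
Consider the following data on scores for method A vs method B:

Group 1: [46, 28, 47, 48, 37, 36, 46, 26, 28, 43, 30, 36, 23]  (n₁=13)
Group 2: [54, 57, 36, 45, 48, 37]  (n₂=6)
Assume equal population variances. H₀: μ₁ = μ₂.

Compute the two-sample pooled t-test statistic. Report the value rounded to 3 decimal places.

x̄₁=36.462, s₁=8.875, n₁=13
x̄₂=46.167, s₂=8.612, n₂=6
s_p² = [12·8.875² + 5·8.612²]/17 = 77.4155
SE = √(s_p²·(1/13+1/6)) = 4.3425
t = (36.462−46.167)/4.3425 = -2.2349
df = 17

test statistic = -2.235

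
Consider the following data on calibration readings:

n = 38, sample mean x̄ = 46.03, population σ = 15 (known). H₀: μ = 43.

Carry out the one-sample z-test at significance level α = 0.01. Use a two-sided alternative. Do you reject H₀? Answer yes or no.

reject H₀: no

SE = σ/√n = 15/√38 = 2.4333
z = (x̄−μ₀)/SE = (46.03−43)/2.4333 = 1.2452
p-value (two-sided) = 0.21305
At α=0.01: p ≥ α → fail to reject H₀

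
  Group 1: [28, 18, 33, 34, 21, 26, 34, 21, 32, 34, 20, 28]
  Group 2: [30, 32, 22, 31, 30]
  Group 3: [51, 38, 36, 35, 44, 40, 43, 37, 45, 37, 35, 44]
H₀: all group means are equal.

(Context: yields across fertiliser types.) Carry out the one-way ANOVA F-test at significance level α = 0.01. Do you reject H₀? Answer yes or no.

reject H₀: yes

Group means [27.42, 29.00, 40.42], grand mean 33.069
SSB = Σnᵢ(x̄ᵢ−x̄)² = 1114.029; SSW = ΣΣ(x−x̄ᵢ)² = 747.833
MSB = 1114.029/2 = 557.0144; MSW = 747.833/26 = 28.7628
F = MSB/MSW = 19.3658
df = (2, 26)
p-value (upper-tail) = 0.00001
At α=0.01: p < α → reject H₀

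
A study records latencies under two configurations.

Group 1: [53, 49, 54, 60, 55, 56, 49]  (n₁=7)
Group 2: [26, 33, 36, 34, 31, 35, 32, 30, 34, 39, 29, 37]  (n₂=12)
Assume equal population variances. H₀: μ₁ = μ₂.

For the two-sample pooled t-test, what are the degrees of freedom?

df = n₁ + n₂ − 2 = 7 + 12 − 2 = 17

degrees of freedom = 17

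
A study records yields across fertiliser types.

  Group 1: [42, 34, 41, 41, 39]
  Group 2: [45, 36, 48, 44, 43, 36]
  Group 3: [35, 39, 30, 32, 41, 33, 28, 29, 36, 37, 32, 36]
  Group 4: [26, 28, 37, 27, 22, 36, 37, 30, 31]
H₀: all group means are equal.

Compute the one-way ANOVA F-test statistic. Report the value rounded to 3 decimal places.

test statistic = 9.636

Group means [39.40, 42.00, 34.00, 30.44], grand mean 35.344
SSB = Σnᵢ(x̄ᵢ−x̄)² = 585.797; SSW = ΣΣ(x−x̄ᵢ)² = 567.422
MSB = 585.797/3 = 195.2655; MSW = 567.422/28 = 20.2651
F = MSB/MSW = 9.6356
df = (3, 28)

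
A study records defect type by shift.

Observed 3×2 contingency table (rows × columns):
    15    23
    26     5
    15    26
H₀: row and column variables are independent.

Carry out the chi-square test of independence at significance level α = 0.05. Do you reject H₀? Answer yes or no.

Row totals [38, 31, 41], col totals [56, 54], n=110
χ² = (15−19.35)²/19.35 + (23−18.65)²/18.65 + (26−15.78)²/15.78 + (5−15.22)²/15.22 + (15−20.87)²/20.87 + (26−20.13)²/20.13 = 18.8311
df = 2
p-value (upper-tail) = 0.00008
At α=0.05: p < α → reject H₀

reject H₀: yes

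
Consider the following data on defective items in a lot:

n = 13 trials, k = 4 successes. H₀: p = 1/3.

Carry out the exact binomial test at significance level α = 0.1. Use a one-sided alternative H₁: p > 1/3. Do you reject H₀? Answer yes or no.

reject H₀: no

Exact binomial: n=13, k=4, p₀=1/3=0.3333
P(X≥4) from Σ C(n,i)·p₀^i·(1−p₀)^(n−i)
p-value (one-sided, H₁ greater) = 0.67758
At α=0.1: p ≥ α → fail to reject H₀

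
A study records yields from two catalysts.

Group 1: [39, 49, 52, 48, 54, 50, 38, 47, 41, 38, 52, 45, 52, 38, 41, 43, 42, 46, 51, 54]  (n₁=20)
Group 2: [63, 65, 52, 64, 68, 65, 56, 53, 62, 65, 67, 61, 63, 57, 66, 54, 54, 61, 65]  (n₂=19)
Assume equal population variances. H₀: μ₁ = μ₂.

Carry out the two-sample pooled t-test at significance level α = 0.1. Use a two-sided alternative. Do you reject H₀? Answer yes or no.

x̄₁=46.000, s₁=5.657, n₁=20
x̄₂=61.105, s₂=5.141, n₂=19
s_p² = [19·5.657² + 18·5.141²]/37 = 29.2916
SE = √(s_p²·(1/20+1/19)) = 1.7339
t = (46.000−61.105)/1.7339 = -8.7120
df = 37
p-value (two-sided) = 0.00000
At α=0.1: p < α → reject H₀

reject H₀: yes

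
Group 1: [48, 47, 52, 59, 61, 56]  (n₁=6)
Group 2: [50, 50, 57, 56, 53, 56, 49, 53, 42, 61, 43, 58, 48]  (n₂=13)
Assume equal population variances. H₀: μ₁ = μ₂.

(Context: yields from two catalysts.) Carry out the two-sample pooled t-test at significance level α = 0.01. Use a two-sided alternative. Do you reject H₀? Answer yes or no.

x̄₁=53.833, s₁=5.776, n₁=6
x̄₂=52.000, s₂=5.701, n₂=13
s_p² = [5·5.776² + 12·5.701²]/17 = 32.7549
SE = √(s_p²·(1/6+1/13)) = 2.8247
t = (53.833−52.000)/2.8247 = 0.6490
df = 17
p-value (two-sided) = 0.52498
At α=0.01: p ≥ α → fail to reject H₀

reject H₀: no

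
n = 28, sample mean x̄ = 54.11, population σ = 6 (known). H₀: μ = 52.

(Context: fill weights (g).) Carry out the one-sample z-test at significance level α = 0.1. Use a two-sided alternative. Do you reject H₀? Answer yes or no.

reject H₀: yes

SE = σ/√n = 6/√28 = 1.1339
z = (x̄−μ₀)/SE = (54.11−52)/1.1339 = 1.8608
p-value (two-sided) = 0.06277
At α=0.1: p < α → reject H₀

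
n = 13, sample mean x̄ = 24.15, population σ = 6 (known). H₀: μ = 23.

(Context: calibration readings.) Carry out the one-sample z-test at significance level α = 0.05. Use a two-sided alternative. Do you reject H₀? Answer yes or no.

SE = σ/√n = 6/√13 = 1.6641
z = (x̄−μ₀)/SE = (24.15−23)/1.6641 = 0.6911
p-value (two-sided) = 0.48953
At α=0.05: p ≥ α → fail to reject H₀

reject H₀: no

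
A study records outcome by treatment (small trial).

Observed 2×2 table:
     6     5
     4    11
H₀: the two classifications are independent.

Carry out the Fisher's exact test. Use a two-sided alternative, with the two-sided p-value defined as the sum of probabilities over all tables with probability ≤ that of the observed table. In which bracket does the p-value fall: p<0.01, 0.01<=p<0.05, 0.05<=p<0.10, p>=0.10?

Margins: r₁=11, r₂=15, c₁=10, c₂=16, n=26
p_obs = C(11,6)·C(15,4)/C(26,10); sum pmf over tables with pmf ≤ p_obs
p-value (two-sided) = 0.22797
→ bracket: p>=0.10

p-value bracket: p>=0.10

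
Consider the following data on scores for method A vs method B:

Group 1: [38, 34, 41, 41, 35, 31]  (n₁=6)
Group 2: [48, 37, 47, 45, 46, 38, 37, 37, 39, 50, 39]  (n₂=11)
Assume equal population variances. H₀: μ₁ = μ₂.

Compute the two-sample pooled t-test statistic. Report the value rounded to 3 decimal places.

x̄₁=36.667, s₁=4.033, n₁=6
x̄₂=42.091, s₂=5.088, n₂=11
s_p² = [5·4.033² + 10·5.088²]/15 = 22.6828
SE = √(s_p²·(1/6+1/11)) = 2.4171
t = (36.667−42.091)/2.4171 = -2.2441
df = 15

test statistic = -2.244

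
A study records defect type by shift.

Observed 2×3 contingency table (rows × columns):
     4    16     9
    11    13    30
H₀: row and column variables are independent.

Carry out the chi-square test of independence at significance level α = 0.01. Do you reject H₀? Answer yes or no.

Row totals [29, 54], col totals [15, 29, 39], n=83
χ² = (4−5.24)²/5.24 + (16−10.13)²/10.13 + (9−13.63)²/13.63 + (11−9.76)²/9.76 + (13−18.87)²/18.87 + (30−25.37)²/25.37 = 8.0884
df = 2
p-value (upper-tail) = 0.01752
At α=0.01: p ≥ α → fail to reject H₀

reject H₀: no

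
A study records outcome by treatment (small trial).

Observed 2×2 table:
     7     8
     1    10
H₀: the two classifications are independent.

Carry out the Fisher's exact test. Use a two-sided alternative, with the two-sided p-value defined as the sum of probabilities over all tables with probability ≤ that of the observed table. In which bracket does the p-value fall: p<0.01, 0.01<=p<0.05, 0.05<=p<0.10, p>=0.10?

p-value bracket: 0.05<=p<0.10

Margins: r₁=15, r₂=11, c₁=8, c₂=18, n=26
p_obs = C(15,7)·C(11,1)/C(26,8); sum pmf over tables with pmf ≤ p_obs
p-value (two-sided) = 0.08375
→ bracket: 0.05<=p<0.10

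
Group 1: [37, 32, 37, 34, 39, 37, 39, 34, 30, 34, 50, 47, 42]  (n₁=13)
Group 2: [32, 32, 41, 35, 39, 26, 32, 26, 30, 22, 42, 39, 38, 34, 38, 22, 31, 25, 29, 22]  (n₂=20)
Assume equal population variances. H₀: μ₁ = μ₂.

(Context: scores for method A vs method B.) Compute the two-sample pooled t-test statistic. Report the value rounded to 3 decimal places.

x̄₁=37.846, s₁=5.728, n₁=13
x̄₂=31.750, s₂=6.480, n₂=20
s_p² = [12·5.728² + 19·6.480²]/31 = 38.4336
SE = √(s_p²·(1/13+1/20)) = 2.2086
t = (37.846−31.750)/2.2086 = 2.7601
df = 31

test statistic = 2.760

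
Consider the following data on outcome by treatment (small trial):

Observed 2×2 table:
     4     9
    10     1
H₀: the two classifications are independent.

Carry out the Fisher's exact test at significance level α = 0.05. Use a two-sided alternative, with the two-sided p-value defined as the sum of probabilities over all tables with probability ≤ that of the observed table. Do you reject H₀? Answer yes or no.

Margins: r₁=13, r₂=11, c₁=14, c₂=10, n=24
p_obs = C(13,4)·C(11,10)/C(24,14); sum pmf over tables with pmf ≤ p_obs
p-value (two-sided) = 0.00453
At α=0.05: p < α → reject H₀

reject H₀: yes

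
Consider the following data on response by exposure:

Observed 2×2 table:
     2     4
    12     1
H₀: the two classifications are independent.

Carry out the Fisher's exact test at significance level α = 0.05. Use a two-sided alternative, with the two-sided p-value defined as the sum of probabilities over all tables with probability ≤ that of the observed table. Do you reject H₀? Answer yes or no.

Margins: r₁=6, r₂=13, c₁=14, c₂=5, n=19
p_obs = C(6,2)·C(13,12)/C(19,14); sum pmf over tables with pmf ≤ p_obs
p-value (two-sided) = 0.01729
At α=0.05: p < α → reject H₀

reject H₀: yes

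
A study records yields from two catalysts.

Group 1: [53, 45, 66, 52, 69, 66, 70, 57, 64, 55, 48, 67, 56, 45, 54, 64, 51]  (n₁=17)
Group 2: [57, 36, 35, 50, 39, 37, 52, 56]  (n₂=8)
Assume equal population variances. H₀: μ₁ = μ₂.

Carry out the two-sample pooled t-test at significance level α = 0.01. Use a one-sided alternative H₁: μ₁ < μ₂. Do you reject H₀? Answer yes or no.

reject H₀: no

x̄₁=57.765, s₁=8.378, n₁=17
x̄₂=45.250, s₂=9.407, n₂=8
s_p² = [16·8.378² + 7·9.407²]/23 = 75.7634
SE = √(s_p²·(1/17+1/8)) = 3.7319
t = (57.765−45.250)/3.7319 = 3.3534
df = 23
p-value (one-sided, H₁ less) = 0.99862
At α=0.01: p ≥ α → fail to reject H₀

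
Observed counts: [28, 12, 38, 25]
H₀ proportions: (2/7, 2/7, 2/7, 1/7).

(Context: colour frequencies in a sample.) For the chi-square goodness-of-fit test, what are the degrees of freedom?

df = k − 1 = 4 − 1 = 3

degrees of freedom = 3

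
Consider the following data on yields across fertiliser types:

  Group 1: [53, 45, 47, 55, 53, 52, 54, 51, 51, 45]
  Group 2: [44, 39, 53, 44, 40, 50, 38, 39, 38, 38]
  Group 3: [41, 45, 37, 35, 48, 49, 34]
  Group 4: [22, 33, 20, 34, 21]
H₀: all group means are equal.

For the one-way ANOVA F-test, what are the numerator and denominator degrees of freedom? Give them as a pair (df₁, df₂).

k = 4 groups, N = 32 total
df = (k−1, N−k) = (4−1, 32−4) = (3, 28)

degrees of freedom = [3, 28]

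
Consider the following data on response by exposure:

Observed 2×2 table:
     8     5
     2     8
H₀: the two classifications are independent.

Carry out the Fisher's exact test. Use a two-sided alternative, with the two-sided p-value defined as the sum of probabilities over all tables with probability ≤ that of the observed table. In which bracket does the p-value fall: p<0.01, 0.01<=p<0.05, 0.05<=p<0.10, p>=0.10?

p-value bracket: 0.05<=p<0.10

Margins: r₁=13, r₂=10, c₁=10, c₂=13, n=23
p_obs = C(13,8)·C(10,2)/C(23,10); sum pmf over tables with pmf ≤ p_obs
p-value (two-sided) = 0.09030
→ bracket: 0.05<=p<0.10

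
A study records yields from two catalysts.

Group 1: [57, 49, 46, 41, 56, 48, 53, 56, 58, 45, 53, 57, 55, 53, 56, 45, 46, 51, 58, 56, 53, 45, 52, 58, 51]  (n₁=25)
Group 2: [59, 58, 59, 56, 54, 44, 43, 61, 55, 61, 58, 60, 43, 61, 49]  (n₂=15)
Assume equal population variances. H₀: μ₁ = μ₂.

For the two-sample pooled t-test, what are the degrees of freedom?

degrees of freedom = 38

df = n₁ + n₂ − 2 = 25 + 15 − 2 = 38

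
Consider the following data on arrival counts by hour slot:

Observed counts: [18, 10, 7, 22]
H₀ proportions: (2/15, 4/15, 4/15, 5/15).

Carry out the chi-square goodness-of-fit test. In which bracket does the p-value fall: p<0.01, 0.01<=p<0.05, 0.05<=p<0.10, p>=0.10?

p-value bracket: p<0.01

n = 57; E_i = n·p_i = [7.60, 15.20, 15.20, 19.00]
χ² = (18−7.60)²/7.60 + (10−15.20)²/15.20 + (7−15.20)²/15.20 + (22−19.00)²/19.00 = 20.9079
df = 3
p-value (upper-tail) = 0.00011
→ bracket: p<0.01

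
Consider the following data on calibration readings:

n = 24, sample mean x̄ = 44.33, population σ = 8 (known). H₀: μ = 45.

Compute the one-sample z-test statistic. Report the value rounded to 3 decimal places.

test statistic = -0.410

SE = σ/√n = 8/√24 = 1.6330
z = (x̄−μ₀)/SE = (44.33−45)/1.6330 = -0.4103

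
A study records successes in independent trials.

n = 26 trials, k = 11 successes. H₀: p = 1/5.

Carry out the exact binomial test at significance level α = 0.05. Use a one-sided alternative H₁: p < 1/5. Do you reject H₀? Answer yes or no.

reject H₀: no

Exact binomial: n=26, k=11, p₀=1/5=0.2000
P(X≤11) from Σ C(n,i)·p₀^i·(1−p₀)^(n−i)
p-value (one-sided, H₁ less) = 0.99766
At α=0.05: p ≥ α → fail to reject H₀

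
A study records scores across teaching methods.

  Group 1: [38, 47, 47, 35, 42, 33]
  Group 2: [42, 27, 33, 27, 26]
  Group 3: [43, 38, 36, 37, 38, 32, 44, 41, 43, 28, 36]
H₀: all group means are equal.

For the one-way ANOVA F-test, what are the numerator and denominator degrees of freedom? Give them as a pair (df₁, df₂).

degrees of freedom = [2, 19]

k = 3 groups, N = 22 total
df = (k−1, N−k) = (3−1, 22−3) = (2, 19)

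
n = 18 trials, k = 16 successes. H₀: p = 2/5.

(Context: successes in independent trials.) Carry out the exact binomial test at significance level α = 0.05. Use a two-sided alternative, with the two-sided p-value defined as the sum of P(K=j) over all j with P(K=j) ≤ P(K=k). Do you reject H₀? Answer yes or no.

Exact binomial: n=18, k=16, p₀=2/5=0.4000
P(X=j) = C(n,j)·p₀^j·(1−p₀)^(n−j); p = Σ P(X=j) over j with P(X=j) ≤ P(X=16)
p-value (two-sided) = 0.00003
At α=0.05: p < α → reject H₀

reject H₀: yes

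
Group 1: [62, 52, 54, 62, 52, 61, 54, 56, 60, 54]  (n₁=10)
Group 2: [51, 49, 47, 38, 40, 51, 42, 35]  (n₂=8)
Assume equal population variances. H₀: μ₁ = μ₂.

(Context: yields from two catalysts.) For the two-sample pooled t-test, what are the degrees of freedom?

df = n₁ + n₂ − 2 = 10 + 8 − 2 = 16

degrees of freedom = 16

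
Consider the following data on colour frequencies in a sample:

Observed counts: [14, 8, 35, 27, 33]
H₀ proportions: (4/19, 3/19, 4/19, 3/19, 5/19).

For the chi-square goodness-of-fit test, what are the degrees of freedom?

df = k − 1 = 5 − 1 = 4

degrees of freedom = 4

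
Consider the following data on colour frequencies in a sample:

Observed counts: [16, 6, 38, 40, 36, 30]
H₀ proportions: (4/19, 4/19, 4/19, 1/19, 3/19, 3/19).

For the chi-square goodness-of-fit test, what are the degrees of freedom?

degrees of freedom = 5

df = k − 1 = 6 − 1 = 5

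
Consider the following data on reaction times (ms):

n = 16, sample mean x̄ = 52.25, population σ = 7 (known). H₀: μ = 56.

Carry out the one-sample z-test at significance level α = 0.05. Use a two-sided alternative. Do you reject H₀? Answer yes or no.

SE = σ/√n = 7/√16 = 1.7500
z = (x̄−μ₀)/SE = (52.25−56)/1.7500 = -2.1429
p-value (two-sided) = 0.03212
At α=0.05: p < α → reject H₀

reject H₀: yes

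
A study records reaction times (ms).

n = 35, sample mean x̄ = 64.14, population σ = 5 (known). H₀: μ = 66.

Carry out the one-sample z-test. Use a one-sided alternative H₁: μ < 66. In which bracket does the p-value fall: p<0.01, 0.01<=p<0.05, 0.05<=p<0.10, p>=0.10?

SE = σ/√n = 5/√35 = 0.8452
z = (x̄−μ₀)/SE = (64.14−66)/0.8452 = -2.2008
p-value (one-sided, H₁ less) = 0.01388
→ bracket: 0.01<=p<0.05

p-value bracket: 0.01<=p<0.05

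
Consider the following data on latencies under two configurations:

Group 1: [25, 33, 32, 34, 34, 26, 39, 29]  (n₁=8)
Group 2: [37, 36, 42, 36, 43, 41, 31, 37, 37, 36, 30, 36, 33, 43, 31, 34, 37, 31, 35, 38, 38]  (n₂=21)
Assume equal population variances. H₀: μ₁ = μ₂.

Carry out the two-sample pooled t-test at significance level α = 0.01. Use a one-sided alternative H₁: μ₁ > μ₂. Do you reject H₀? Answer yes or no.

x̄₁=31.500, s₁=4.629, n₁=8
x̄₂=36.286, s₂=3.836, n₂=21
s_p² = [7·4.629² + 20·3.836²]/27 = 16.4550
SE = √(s_p²·(1/8+1/21)) = 1.6854
t = (31.500−36.286)/1.6854 = -2.8396
df = 27
p-value (one-sided, H₁ greater) = 0.99576
At α=0.01: p ≥ α → fail to reject H₀

reject H₀: no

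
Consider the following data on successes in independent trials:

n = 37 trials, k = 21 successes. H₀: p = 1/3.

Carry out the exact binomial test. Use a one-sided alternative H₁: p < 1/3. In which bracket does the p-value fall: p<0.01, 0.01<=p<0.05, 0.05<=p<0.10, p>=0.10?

Exact binomial: n=37, k=21, p₀=1/3=0.3333
P(X≤21) from Σ C(n,i)·p₀^i·(1−p₀)^(n−i)
p-value (one-sided, H₁ less) = 0.99901
→ bracket: p>=0.10

p-value bracket: p>=0.10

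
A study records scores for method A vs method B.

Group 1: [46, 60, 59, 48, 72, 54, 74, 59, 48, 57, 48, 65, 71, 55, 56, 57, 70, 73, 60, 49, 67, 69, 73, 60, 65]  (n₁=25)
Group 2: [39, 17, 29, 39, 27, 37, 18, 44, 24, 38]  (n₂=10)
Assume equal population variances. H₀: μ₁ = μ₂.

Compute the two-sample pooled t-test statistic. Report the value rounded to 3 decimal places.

x̄₁=60.600, s₁=8.935, n₁=25
x̄₂=31.200, s₂=9.520, n₂=10
s_p² = [24·8.935² + 9·9.520²]/33 = 82.7758
SE = √(s_p²·(1/25+1/10)) = 3.4042
t = (60.600−31.200)/3.4042 = 8.6364
df = 33

test statistic = 8.636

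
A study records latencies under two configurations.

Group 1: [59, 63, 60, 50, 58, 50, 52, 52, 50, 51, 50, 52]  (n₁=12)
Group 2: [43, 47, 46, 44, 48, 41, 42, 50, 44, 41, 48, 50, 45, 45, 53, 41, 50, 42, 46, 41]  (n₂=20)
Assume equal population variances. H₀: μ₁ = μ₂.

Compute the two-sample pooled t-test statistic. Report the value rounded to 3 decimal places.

test statistic = 5.796

x̄₁=53.917, s₁=4.699, n₁=12
x̄₂=45.350, s₂=3.617, n₂=20
s_p² = [11·4.699² + 19·3.617²]/30 = 16.3822
SE = √(s_p²·(1/12+1/20)) = 1.4779
t = (53.917−45.350)/1.4779 = 5.7964
df = 30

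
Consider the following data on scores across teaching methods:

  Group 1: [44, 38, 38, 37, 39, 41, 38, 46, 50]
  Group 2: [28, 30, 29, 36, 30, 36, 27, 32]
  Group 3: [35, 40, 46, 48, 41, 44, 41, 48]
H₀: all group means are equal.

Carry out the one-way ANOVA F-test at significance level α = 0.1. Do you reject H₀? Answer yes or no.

Group means [41.22, 31.00, 42.88], grand mean 38.480
SSB = Σnᵢ(x̄ᵢ−x̄)² = 669.809; SSW = ΣΣ(x−x̄ᵢ)² = 384.431
MSB = 669.809/2 = 334.9047; MSW = 384.431/22 = 17.4741
F = MSB/MSW = 19.1658
df = (2, 22)
p-value (upper-tail) = 0.00002
At α=0.1: p < α → reject H₀

reject H₀: yes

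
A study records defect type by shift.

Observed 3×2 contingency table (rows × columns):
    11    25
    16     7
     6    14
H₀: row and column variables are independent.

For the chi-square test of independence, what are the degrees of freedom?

degrees of freedom = 2

df = (r−1)(c−1) = (3−1)·(2−1) = 2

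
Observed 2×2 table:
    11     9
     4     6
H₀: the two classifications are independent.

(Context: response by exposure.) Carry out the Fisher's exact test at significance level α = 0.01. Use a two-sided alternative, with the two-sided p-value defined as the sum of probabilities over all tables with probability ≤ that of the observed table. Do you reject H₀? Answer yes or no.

Margins: r₁=20, r₂=10, c₁=15, c₂=15, n=30
p_obs = C(20,11)·C(10,4)/C(30,15); sum pmf over tables with pmf ≤ p_obs
p-value (two-sided) = 0.69985
At α=0.01: p ≥ α → fail to reject H₀

reject H₀: no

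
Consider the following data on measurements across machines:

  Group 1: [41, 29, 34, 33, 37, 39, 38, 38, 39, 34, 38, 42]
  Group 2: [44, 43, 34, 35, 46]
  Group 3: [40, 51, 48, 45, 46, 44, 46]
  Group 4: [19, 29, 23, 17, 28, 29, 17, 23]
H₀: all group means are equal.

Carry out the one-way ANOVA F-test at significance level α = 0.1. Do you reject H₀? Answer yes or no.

reject H₀: yes

Group means [36.83, 40.40, 45.71, 23.12], grand mean 35.906
SSB = Σnᵢ(x̄ᵢ−x̄)² = 2091.549; SSW = ΣΣ(x−x̄ᵢ)² = 525.170
MSB = 2091.549/3 = 697.1828; MSW = 525.170/28 = 18.7561
F = MSB/MSW = 37.1710
df = (3, 28)
p-value (upper-tail) = 0.00000
At α=0.1: p < α → reject H₀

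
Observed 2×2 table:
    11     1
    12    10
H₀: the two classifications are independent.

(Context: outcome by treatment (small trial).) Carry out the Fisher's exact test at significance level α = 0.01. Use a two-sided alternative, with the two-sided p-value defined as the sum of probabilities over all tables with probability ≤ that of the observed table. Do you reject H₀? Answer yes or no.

reject H₀: no

Margins: r₁=12, r₂=22, c₁=23, c₂=11, n=34
p_obs = C(12,11)·C(22,12)/C(34,23); sum pmf over tables with pmf ≤ p_obs
p-value (two-sided) = 0.05269
At α=0.01: p ≥ α → fail to reject H₀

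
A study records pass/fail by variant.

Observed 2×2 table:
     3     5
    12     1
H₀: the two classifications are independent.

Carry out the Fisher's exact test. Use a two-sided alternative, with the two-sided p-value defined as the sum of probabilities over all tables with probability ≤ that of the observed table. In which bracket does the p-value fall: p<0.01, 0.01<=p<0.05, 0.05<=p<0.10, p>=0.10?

Margins: r₁=8, r₂=13, c₁=15, c₂=6, n=21
p_obs = C(8,3)·C(13,12)/C(21,15); sum pmf over tables with pmf ≤ p_obs
p-value (two-sided) = 0.01393
→ bracket: 0.01<=p<0.05

p-value bracket: 0.01<=p<0.05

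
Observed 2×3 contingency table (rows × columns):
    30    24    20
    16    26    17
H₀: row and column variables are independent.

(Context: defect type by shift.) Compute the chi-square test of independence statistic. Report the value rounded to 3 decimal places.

test statistic = 2.930

Row totals [74, 59], col totals [46, 50, 37], n=133
χ² = (30−25.59)²/25.59 + (24−27.82)²/27.82 + (20−20.59)²/20.59 + (16−20.41)²/20.41 + (26−22.18)²/22.18 + (17−16.41)²/16.41 = 2.9296
df = 2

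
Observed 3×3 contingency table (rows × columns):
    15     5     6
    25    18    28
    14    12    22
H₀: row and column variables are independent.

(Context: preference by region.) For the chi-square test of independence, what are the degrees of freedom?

df = (r−1)(c−1) = (3−1)·(3−1) = 4

degrees of freedom = 4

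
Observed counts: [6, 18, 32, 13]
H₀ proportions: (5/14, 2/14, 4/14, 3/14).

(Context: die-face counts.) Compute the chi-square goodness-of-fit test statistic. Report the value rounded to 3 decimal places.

test statistic = 28.702

n = 69; E_i = n·p_i = [24.64, 9.86, 19.71, 14.79]
χ² = (6−24.64)²/24.64 + (18−9.86)²/9.86 + (32−19.71)²/19.71 + (13−14.79)²/14.79 = 28.7024
df = 3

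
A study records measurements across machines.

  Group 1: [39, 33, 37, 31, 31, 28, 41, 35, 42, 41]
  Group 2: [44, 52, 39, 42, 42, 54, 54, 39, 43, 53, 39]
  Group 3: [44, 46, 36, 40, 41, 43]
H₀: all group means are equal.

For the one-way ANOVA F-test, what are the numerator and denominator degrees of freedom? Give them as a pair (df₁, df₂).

k = 3 groups, N = 27 total
df = (k−1, N−k) = (3−1, 27−3) = (2, 24)

degrees of freedom = [2, 24]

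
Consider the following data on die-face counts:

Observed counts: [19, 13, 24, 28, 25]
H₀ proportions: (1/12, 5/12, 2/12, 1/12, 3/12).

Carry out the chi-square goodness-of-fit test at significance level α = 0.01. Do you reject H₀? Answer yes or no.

n = 109; E_i = n·p_i = [9.08, 45.42, 18.17, 9.08, 27.25]
χ² = (19−9.08)²/9.08 + (13−45.42)²/45.42 + (24−18.17)²/18.17 + (28−9.08)²/9.08 + (25−27.25)²/27.25 = 75.4183
df = 4
p-value (upper-tail) = 0.00000
At α=0.01: p < α → reject H₀

reject H₀: yes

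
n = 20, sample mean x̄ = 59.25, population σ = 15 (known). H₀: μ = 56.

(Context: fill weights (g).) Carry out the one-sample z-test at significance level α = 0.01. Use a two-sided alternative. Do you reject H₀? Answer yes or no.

reject H₀: no

SE = σ/√n = 15/√20 = 3.3541
z = (x̄−μ₀)/SE = (59.25−56)/3.3541 = 0.9690
p-value (two-sided) = 0.33256
At α=0.01: p ≥ α → fail to reject H₀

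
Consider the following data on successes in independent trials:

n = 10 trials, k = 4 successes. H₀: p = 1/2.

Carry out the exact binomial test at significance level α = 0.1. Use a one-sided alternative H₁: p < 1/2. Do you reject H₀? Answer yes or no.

Exact binomial: n=10, k=4, p₀=1/2=0.5000
P(X≤4) from Σ C(n,i)·p₀^i·(1−p₀)^(n−i)
p-value (one-sided, H₁ less) = 0.37695
At α=0.1: p ≥ α → fail to reject H₀

reject H₀: no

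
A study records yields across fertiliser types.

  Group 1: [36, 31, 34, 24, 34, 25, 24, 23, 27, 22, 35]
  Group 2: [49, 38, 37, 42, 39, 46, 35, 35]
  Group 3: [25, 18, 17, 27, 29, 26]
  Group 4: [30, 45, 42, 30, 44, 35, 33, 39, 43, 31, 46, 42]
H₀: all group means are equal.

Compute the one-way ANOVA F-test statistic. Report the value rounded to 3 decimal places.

test statistic = 15.912

Group means [28.64, 40.12, 23.67, 38.33], grand mean 33.459
SSB = Σnᵢ(x̄ᵢ−x̄)² = 1471.769; SSW = ΣΣ(x−x̄ᵢ)² = 1017.420
MSB = 1471.769/3 = 490.5896; MSW = 1017.420/33 = 30.8309
F = MSB/MSW = 15.9123
df = (3, 33)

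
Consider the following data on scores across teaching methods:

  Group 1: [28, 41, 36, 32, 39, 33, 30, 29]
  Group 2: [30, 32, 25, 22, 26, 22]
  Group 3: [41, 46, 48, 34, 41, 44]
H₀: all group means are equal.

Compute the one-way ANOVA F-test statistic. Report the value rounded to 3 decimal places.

Group means [33.50, 26.17, 42.33], grand mean 33.950
SSB = Σnᵢ(x̄ᵢ−x̄)² = 786.783; SSW = ΣΣ(x−x̄ᵢ)² = 364.167
MSB = 786.783/2 = 393.3917; MSW = 364.167/17 = 21.4216
F = MSB/MSW = 18.3643
df = (2, 17)

test statistic = 18.364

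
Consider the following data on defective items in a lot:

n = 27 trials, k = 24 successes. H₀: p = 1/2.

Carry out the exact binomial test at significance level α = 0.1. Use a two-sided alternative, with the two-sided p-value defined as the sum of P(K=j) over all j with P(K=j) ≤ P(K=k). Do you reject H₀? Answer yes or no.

reject H₀: yes

Exact binomial: n=27, k=24, p₀=1/2=0.5000
P(X=j) = C(n,j)·p₀^j·(1−p₀)^(n−j); p = Σ P(X=j) over j with P(X=j) ≤ P(X=24)
p-value (two-sided) = 0.00005
At α=0.1: p < α → reject H₀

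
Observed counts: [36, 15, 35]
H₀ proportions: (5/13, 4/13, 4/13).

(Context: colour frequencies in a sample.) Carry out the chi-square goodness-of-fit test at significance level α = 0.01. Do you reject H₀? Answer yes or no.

n = 86; E_i = n·p_i = [33.08, 26.46, 26.46]
χ² = (36−33.08)²/33.08 + (15−26.46)²/26.46 + (35−26.46)²/26.46 = 7.9779
df = 2
p-value (upper-tail) = 0.01852
At α=0.01: p ≥ α → fail to reject H₀

reject H₀: no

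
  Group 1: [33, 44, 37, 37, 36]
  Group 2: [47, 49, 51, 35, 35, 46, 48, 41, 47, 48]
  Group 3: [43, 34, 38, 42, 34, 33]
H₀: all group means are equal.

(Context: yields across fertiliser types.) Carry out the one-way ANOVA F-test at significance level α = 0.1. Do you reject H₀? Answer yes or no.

reject H₀: yes

Group means [37.40, 44.70, 37.33], grand mean 40.857
SSB = Σnᵢ(x̄ᵢ−x̄)² = 281.938; SSW = ΣΣ(x−x̄ᵢ)² = 454.633
MSB = 281.938/2 = 140.9690; MSW = 454.633/18 = 25.2574
F = MSB/MSW = 5.5813
df = (2, 18)
p-value (upper-tail) = 0.01300
At α=0.1: p < α → reject H₀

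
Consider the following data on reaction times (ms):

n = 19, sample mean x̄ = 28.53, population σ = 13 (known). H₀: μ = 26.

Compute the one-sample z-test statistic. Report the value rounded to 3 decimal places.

test statistic = 0.848

SE = σ/√n = 13/√19 = 2.9824
z = (x̄−μ₀)/SE = (28.53−26)/2.9824 = 0.8483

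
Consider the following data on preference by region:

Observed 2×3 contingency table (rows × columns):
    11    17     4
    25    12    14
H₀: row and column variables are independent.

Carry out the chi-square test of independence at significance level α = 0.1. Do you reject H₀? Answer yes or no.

Row totals [32, 51], col totals [36, 29, 18], n=83
χ² = (11−13.88)²/13.88 + (17−11.18)²/11.18 + (4−6.94)²/6.94 + (25−22.12)²/22.12 + (12−17.82)²/17.82 + (14−11.06)²/11.06 = 7.9281
df = 2
p-value (upper-tail) = 0.01899
At α=0.1: p < α → reject H₀

reject H₀: yes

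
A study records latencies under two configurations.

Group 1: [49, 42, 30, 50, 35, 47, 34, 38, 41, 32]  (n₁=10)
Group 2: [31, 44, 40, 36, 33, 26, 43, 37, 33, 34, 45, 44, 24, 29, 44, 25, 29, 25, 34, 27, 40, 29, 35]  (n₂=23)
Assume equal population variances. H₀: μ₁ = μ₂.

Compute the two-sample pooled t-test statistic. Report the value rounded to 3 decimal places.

x̄₁=39.800, s₁=7.177, n₁=10
x̄₂=34.217, s₂=6.902, n₂=23
s_p² = [9·7.177² + 22·6.902²]/31 = 48.7585
SE = √(s_p²·(1/10+1/23)) = 2.6450
t = (39.800−34.217)/2.6450 = 2.1107
df = 31

test statistic = 2.111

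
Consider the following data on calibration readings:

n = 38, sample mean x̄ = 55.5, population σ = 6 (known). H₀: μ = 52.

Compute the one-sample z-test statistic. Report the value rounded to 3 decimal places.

test statistic = 3.596

SE = σ/√n = 6/√38 = 0.9733
z = (x̄−μ₀)/SE = (55.5−52)/0.9733 = 3.5959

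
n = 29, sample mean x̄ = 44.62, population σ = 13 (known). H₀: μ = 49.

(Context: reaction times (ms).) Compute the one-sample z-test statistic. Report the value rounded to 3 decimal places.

SE = σ/√n = 13/√29 = 2.4140
z = (x̄−μ₀)/SE = (44.62−49)/2.4140 = -1.8144

test statistic = -1.814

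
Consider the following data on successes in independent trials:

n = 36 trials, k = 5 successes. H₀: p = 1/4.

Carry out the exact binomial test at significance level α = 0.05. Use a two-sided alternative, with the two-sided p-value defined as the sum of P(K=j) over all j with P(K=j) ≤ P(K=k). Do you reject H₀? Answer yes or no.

Exact binomial: n=36, k=5, p₀=1/4=0.2500
P(X=j) = C(n,j)·p₀^j·(1−p₀)^(n−j); p = Σ P(X=j) over j with P(X=j) ≤ P(X=5)
p-value (two-sided) = 0.17567
At α=0.05: p ≥ α → fail to reject H₀

reject H₀: no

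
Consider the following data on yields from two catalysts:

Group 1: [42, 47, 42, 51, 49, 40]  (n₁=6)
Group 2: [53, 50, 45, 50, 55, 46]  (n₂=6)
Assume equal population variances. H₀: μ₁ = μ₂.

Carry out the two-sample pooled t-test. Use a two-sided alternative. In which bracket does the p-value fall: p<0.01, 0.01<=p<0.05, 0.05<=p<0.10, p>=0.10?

x̄₁=45.167, s₁=4.446, n₁=6
x̄₂=49.833, s₂=3.869, n₂=6
s_p² = [5·4.446² + 5·3.869²]/10 = 17.3667
SE = √(s_p²·(1/6+1/6)) = 2.4060
t = (45.167−49.833)/2.4060 = -1.9396
df = 10
p-value (two-sided) = 0.08114
→ bracket: 0.05<=p<0.10

p-value bracket: 0.05<=p<0.10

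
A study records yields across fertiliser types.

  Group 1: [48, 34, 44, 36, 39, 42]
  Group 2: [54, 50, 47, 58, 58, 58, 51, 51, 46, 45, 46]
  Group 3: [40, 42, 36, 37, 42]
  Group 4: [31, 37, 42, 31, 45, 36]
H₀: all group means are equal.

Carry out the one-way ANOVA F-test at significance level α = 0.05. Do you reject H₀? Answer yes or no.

Group means [40.50, 51.27, 39.40, 37.00], grand mean 43.786
SSB = Σnᵢ(x̄ᵢ−x̄)² = 1053.832; SSW = ΣΣ(x−x̄ᵢ)² = 586.882
MSB = 1053.832/3 = 351.2775; MSW = 586.882/24 = 24.4534
F = MSB/MSW = 14.3652
df = (3, 24)
p-value (upper-tail) = 0.00001
At α=0.05: p < α → reject H₀

reject H₀: yes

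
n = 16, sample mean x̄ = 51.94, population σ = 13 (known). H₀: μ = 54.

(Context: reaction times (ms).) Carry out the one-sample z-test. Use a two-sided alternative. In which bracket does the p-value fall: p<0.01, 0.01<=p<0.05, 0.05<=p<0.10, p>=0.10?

SE = σ/√n = 13/√16 = 3.2500
z = (x̄−μ₀)/SE = (51.94−54)/3.2500 = -0.6338
p-value (two-sided) = 0.52618
→ bracket: p>=0.10

p-value bracket: p>=0.10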